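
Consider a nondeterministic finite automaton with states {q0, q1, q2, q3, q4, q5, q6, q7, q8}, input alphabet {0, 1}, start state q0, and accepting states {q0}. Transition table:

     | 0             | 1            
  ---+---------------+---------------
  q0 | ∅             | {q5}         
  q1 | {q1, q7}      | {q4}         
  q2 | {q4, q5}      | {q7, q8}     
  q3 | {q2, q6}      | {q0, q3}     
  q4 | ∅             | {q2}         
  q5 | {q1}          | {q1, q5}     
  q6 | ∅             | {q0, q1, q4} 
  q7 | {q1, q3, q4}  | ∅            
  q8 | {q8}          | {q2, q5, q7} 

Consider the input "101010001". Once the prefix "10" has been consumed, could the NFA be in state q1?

Yes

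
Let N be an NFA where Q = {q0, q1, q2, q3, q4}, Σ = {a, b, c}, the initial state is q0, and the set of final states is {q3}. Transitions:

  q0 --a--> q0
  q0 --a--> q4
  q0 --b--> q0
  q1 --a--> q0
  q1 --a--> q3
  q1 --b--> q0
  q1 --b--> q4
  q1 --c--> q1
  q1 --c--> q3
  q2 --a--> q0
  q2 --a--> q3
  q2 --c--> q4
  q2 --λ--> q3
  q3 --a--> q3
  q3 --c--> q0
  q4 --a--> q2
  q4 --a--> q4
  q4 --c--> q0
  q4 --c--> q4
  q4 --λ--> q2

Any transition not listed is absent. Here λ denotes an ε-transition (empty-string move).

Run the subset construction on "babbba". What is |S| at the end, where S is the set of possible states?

Start in {q0}.
Read 'b': q0→{q0}; now {q0}.
Read 'a': q0→{q0, q4}; union {q0, q4}; ε-closure = {q0, q2, q3, q4}.
Read 'b': q0→{q0}, q2→∅, q3→∅, q4→∅; now {q0}.
Read 'b': q0→{q0}; now {q0}.
Read 'b': q0→{q0}; now {q0}.
Read 'a': q0→{q0, q4}; union {q0, q4}; ε-closure = {q0, q2, q3, q4}.
That set has 4 states.

4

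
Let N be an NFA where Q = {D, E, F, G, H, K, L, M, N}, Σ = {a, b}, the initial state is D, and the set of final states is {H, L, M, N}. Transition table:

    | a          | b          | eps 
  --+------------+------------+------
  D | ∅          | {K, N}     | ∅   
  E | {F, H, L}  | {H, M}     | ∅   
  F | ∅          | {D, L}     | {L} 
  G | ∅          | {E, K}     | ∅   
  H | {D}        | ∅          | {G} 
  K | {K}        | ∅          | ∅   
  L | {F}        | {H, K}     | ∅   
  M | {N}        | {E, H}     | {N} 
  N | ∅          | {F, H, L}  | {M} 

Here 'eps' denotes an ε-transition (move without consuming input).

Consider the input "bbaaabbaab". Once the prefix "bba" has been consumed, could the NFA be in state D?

Yes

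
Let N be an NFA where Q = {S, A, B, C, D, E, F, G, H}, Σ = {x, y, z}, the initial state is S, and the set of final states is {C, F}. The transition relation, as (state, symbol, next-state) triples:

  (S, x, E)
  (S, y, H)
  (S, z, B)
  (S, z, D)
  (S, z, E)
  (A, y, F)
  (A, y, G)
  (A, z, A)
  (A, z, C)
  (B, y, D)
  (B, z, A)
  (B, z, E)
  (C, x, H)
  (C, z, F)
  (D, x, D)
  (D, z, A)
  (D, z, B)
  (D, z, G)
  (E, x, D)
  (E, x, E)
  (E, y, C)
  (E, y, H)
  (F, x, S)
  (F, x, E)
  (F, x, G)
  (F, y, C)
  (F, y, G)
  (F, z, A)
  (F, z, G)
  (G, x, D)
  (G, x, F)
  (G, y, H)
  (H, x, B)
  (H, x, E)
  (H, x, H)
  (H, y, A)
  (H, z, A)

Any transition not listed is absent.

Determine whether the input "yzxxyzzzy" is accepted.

Start in {S}.
Read 'y': S→{H}; now {H}.
Read 'z': H→{A}; now {A}.
Read 'x': A→∅; now ∅.
The set is empty and remains empty for the remaining 6 symbols.
The final set ∅ contains no accepting state.

No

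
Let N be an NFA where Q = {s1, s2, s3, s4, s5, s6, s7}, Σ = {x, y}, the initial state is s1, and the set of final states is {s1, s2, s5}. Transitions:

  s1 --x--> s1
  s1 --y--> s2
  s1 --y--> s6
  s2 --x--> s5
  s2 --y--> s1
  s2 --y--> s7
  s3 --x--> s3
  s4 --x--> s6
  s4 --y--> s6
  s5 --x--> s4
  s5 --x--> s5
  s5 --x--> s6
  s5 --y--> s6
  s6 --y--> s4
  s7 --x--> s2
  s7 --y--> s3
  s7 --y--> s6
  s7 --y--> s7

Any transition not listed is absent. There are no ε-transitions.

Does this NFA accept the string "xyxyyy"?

No

Start in {s1}.
Read 'x': s1→{s1}; now {s1}.
Read 'y': s1→{s2, s6}; now {s2, s6}.
Read 'x': s2→{s5}, s6→∅; now {s5}.
Read 'y': s5→{s6}; now {s6}.
Read 'y': s6→{s4}; now {s4}.
Read 'y': s4→{s6}; now {s6}.
The final set {s6} contains no accepting state.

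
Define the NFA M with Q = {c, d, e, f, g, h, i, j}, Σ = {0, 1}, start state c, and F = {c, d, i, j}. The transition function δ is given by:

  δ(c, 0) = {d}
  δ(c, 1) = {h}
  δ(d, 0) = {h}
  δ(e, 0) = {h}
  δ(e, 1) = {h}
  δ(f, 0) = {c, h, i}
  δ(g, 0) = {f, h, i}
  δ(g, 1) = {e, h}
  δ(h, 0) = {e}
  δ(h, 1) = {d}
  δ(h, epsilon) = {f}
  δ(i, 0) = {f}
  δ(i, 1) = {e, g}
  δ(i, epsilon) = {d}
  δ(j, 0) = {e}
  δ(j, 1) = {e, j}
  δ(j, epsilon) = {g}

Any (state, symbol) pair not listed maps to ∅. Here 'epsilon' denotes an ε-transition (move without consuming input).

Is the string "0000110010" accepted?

Start in {c}.
Read '0': c→{d}; now {d}.
Read '0': d→{h}; union {h}; ε-closure = {f, h}.
Read '0': f→{c, h, i}, h→{e}; union {c, e, h, i}; ε-closure = {c, d, e, f, h, i}.
Read '0': c→{d}, d→{h}, e→{h}, f→{c, h, i}, h→{e}, i→{f}; now {c, d, e, f, h, i}.
Read '1': c→{h}, d→∅, e→{h}, f→∅, h→{d}, i→{e, g}; union {d, e, g, h}; ε-closure = {d, e, f, g, h}.
Read '1': d→∅, e→{h}, f→∅, g→{e, h}, h→{d}; union {d, e, h}; ε-closure = {d, e, f, h}.
Read '0': d→{h}, e→{h}, f→{c, h, i}, h→{e}; union {c, e, h, i}; ε-closure = {c, d, e, f, h, i}.
Read '0': c→{d}, d→{h}, e→{h}, f→{c, h, i}, h→{e}, i→{f}; now {c, d, e, f, h, i}.
Read '1': c→{h}, d→∅, e→{h}, f→∅, h→{d}, i→{e, g}; union {d, e, g, h}; ε-closure = {d, e, f, g, h}.
Read '0': d→{h}, e→{h}, f→{c, h, i}, g→{f, h, i}, h→{e}; union {c, e, f, h, i}; ε-closure = {c, d, e, f, h, i}.
The final set {c, d, e, f, h, i} contains the accepting states c, d, i.

Yes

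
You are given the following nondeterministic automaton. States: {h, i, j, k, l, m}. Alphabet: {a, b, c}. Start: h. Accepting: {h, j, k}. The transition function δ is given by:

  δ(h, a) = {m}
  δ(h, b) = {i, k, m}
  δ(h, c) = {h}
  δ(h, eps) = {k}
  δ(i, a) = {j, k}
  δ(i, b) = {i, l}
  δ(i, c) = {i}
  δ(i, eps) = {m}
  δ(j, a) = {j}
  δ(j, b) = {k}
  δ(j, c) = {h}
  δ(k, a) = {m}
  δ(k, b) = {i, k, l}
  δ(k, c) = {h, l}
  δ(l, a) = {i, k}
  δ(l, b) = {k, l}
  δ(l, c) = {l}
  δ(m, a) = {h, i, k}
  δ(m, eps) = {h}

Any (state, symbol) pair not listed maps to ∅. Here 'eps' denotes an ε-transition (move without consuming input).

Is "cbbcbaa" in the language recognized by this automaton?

Yes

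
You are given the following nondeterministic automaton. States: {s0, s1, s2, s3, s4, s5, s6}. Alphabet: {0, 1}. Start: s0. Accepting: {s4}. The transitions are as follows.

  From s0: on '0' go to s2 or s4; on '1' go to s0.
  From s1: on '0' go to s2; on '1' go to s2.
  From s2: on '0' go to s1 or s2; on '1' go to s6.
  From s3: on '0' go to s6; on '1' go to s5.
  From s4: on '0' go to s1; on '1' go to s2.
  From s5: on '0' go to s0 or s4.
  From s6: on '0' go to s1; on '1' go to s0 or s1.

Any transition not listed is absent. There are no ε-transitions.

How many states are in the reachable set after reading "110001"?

2

Start in {s0}.
Read '1': s0→{s0}; now {s0}.
Read '1': s0→{s0}; now {s0}.
Read '0': s0→{s2, s4}; now {s2, s4}.
Read '0': s2→{s1, s2}, s4→{s1}; now {s1, s2}.
Read '0': s1→{s2}, s2→{s1, s2}; now {s1, s2}.
Read '1': s1→{s2}, s2→{s6}; now {s2, s6}.
That set has 2 states.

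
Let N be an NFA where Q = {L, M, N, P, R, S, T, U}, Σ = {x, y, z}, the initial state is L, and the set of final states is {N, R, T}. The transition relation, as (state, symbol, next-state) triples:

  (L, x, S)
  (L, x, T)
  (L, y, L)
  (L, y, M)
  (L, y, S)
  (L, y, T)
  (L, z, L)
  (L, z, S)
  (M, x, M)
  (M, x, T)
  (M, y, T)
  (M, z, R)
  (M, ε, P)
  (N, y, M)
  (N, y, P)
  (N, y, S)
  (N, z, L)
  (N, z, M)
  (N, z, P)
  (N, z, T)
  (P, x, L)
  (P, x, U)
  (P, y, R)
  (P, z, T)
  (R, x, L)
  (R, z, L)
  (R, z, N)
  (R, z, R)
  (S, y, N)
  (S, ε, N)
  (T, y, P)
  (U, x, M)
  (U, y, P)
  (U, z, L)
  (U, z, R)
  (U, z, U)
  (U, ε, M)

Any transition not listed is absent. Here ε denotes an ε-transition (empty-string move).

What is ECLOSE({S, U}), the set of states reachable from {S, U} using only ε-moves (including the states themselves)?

Begin with {S, U}.
ε-move S → N; add N.
ε-move U → M; add M.
ε-move M → P; add P.

{M, N, P, S, U}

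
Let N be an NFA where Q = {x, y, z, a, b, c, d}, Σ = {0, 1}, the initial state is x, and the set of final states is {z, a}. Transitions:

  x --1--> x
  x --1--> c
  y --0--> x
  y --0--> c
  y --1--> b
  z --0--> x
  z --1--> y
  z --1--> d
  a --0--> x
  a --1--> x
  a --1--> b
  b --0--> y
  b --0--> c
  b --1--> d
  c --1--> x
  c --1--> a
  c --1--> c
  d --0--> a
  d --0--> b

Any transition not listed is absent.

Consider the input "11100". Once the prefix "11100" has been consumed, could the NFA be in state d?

No

Start in {x}.
Read '1': {x} → {x, c}.
Read '1': {x, c} → {x, a, c}.
Read '1': {x, a, c} → {x, a, b, c}.
Read '0': {x, a, b, c} → {x, y, c}.
Read '0': {x, y, c} → {x, c}.
State d is not in {x, c}.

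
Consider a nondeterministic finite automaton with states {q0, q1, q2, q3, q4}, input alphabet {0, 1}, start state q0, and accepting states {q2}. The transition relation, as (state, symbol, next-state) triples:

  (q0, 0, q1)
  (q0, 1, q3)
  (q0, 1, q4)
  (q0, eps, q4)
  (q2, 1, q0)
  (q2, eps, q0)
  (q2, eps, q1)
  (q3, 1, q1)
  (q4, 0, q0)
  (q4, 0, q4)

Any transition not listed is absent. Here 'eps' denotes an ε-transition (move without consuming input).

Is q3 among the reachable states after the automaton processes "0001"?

Start: ε-closure({q0}) = {q0, q4}.
Read '0': {q0, q4} → {q0, q1, q4}.
Read '0': {q0, q1, q4} → {q0, q1, q4}.
Read '0': {q0, q1, q4} → {q0, q1, q4}.
Read '1': {q0, q1, q4} → {q3, q4}.
State q3 is in {q3, q4}.

Yes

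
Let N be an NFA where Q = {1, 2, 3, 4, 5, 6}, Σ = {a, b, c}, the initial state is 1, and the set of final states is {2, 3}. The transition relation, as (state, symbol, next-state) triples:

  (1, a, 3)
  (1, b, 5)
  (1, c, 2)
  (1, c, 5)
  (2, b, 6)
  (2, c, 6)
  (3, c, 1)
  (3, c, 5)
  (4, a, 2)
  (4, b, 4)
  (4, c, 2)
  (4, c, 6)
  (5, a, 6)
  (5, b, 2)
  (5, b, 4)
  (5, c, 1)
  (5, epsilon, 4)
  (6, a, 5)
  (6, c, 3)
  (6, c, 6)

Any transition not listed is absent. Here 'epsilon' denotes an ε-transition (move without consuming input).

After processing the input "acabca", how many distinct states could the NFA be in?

Start in {1}.
Read 'a': 1→{3}; now {3}.
Read 'c': 3→{1, 5}; union {1, 5}; ε-closure = {1, 4, 5}.
Read 'a': 1→{3}, 4→{2}, 5→{6}; now {2, 3, 6}.
Read 'b': 2→{6}, 3→∅, 6→∅; now {6}.
Read 'c': 6→{3, 6}; now {3, 6}.
Read 'a': 3→∅, 6→{5}; union {5}; ε-closure = {4, 5}.
That set has 2 states.

2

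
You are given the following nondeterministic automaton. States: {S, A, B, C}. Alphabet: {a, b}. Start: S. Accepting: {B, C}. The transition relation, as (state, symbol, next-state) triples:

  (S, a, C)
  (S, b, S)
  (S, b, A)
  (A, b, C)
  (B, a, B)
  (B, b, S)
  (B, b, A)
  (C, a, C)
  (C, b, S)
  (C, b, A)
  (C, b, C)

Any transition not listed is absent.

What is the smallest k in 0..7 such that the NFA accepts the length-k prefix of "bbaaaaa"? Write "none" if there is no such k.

Start in {S}.
Read 'b': {S} → {S, A}.
Read 'b': {S, A} → {S, A, C}.
None of the earlier sets intersect F, but {S, A, C} does.

2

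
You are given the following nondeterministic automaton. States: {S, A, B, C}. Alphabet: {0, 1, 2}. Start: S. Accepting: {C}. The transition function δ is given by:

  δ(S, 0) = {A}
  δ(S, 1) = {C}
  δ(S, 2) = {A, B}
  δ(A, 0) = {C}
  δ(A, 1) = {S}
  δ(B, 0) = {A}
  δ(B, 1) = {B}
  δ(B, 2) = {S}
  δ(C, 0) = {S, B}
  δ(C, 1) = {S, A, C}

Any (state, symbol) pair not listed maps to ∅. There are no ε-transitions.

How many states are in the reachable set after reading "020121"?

Start in {S}.
Read '0': S→{A}; now {A}.
Read '2': A→∅; now ∅.
The set is empty and remains empty for the remaining 4 symbols.
That set has 0 states.

0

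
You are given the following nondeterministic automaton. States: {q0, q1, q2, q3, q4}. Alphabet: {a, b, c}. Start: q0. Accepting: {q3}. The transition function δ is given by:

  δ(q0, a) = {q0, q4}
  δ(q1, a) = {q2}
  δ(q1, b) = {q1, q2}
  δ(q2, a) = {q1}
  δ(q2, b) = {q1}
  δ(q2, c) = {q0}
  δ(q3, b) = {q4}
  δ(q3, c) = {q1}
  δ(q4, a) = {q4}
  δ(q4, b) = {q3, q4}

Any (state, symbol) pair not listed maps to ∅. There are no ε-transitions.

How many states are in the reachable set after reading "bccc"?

Start in {q0}.
Read 'b': {q0} → ∅.
The set is empty and remains empty for the remaining 3 symbols.
That set has 0 states.

0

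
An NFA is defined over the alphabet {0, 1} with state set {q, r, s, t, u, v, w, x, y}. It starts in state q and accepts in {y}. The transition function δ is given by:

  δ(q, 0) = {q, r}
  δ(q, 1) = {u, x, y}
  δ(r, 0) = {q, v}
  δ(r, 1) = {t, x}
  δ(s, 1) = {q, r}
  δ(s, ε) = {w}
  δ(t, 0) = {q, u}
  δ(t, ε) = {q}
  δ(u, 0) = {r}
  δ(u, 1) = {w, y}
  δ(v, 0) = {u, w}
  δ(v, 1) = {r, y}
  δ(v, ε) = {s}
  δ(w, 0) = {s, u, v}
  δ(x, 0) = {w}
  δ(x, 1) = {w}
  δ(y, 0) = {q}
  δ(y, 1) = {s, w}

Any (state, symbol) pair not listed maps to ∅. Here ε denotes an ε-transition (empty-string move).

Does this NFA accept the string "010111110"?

No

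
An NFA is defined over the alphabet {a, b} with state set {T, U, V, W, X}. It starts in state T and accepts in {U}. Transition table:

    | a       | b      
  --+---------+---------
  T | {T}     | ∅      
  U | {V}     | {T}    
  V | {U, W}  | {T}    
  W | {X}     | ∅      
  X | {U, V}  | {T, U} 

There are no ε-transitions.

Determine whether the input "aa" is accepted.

Start in {T}.
Read 'a': T→{T}; now {T}.
Read 'a': T→{T}; now {T}.
The final set {T} contains no accepting state.

No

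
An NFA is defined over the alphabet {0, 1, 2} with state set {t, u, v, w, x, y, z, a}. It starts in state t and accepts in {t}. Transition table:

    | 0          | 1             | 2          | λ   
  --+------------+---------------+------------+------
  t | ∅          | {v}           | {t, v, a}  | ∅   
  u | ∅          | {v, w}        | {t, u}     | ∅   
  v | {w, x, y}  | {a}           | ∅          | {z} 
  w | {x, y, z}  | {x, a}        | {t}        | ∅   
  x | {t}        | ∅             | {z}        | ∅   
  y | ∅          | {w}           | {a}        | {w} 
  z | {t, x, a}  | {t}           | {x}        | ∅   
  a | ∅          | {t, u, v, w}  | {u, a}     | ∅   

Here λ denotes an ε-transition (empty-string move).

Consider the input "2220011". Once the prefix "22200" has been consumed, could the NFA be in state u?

Start in {t}.
Read '2': t→{t, v, a}; union {t, v, a}; ε-closure = {t, v, z, a}.
Read '2': t→{t, v, a}, v→∅, z→{x}, a→{u, a}; union {t, u, v, x, a}; ε-closure = {t, u, v, x, z, a}.
Read '2': t→{t, v, a}, u→{t, u}, v→∅, x→{z}, z→{x}, a→{u, a}; now {t, u, v, x, z, a}.
Read '0': t→∅, u→∅, v→{w, x, y}, x→{t}, z→{t, x, a}, a→∅; now {t, w, x, y, a}.
Read '0': t→∅, w→{x, y, z}, x→{t}, y→∅, a→∅; union {t, x, y, z}; ε-closure = {t, w, x, y, z}.
State u is not in {t, w, x, y, z}.

No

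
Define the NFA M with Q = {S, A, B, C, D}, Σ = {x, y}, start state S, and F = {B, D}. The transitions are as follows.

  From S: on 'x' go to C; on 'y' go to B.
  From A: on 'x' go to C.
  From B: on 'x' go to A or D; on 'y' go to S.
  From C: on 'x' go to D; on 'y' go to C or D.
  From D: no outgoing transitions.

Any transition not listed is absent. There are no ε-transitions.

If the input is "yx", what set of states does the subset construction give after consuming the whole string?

Start in {S}.
Read 'y': {S} → {B}.
Read 'x': {B} → {A, D}.

{A, D}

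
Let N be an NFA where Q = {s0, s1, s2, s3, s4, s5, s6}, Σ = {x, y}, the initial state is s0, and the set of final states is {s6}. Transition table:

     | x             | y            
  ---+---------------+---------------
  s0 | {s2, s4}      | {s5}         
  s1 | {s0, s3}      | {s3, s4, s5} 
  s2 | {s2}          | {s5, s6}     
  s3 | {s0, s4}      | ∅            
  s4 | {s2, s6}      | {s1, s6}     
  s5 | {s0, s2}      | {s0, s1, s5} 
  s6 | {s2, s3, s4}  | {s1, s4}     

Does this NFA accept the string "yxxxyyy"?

Start in {s0}.
Read 'y': {s0} → {s5}.
Read 'x': {s5} → {s0, s2}.
Read 'x': {s0, s2} → {s2, s4}.
Read 'x': {s2, s4} → {s2, s6}.
Read 'y': {s2, s6} → {s1, s4, s5, s6}.
Read 'y': {s1, s4, s5, s6} → {s0, s1, s3, s4, s5, s6}.
Read 'y': {s0, s1, s3, s4, s5, s6} → {s0, s1, s3, s4, s5, s6}.
The final set {s0, s1, s3, s4, s5, s6} contains the accepting state s6.

Yes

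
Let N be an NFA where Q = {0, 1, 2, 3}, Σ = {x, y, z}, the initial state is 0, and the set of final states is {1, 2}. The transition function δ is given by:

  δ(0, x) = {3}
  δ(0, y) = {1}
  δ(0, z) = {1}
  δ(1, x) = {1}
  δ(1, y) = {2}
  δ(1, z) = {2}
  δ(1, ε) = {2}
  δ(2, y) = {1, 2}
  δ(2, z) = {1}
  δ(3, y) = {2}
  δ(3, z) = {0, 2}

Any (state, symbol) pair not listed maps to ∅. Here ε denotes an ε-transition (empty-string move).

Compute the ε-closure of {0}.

{0}

Begin with {0}.
No ε-moves leave this set, so the closure equals the set itself.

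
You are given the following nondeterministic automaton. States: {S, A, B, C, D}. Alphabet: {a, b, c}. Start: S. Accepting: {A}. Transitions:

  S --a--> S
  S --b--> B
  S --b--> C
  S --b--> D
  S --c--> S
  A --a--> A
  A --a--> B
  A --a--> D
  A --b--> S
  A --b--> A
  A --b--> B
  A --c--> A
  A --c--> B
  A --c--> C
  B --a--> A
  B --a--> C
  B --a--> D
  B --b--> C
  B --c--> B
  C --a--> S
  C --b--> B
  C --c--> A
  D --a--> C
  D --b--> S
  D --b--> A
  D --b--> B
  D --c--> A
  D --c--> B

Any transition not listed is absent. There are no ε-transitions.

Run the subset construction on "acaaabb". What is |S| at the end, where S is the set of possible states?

4

Start in {S}.
Read 'a': S→{S}; now {S}.
Read 'c': S→{S}; now {S}.
Read 'a': S→{S}; now {S}.
Read 'a': S→{S}; now {S}.
Read 'a': S→{S}; now {S}.
Read 'b': S→{B, C, D}; now {B, C, D}.
Read 'b': B→{C}, C→{B}, D→{S, A, B}; now {S, A, B, C}.
That set has 4 states.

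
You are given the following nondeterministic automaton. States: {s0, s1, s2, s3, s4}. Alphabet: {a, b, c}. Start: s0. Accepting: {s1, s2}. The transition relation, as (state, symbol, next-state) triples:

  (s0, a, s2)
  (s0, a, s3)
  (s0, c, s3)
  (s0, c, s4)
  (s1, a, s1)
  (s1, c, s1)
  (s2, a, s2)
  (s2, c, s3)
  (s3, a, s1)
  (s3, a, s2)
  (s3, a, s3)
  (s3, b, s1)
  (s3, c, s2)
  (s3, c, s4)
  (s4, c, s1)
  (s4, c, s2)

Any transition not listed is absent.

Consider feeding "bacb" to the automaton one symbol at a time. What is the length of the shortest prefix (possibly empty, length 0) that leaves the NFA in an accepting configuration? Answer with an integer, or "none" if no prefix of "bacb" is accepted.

none

Start in {s0}.
Read 'b': s0→∅; now ∅.
The set is empty and remains empty for the remaining 3 symbols.
No reachable set along the way intersects F.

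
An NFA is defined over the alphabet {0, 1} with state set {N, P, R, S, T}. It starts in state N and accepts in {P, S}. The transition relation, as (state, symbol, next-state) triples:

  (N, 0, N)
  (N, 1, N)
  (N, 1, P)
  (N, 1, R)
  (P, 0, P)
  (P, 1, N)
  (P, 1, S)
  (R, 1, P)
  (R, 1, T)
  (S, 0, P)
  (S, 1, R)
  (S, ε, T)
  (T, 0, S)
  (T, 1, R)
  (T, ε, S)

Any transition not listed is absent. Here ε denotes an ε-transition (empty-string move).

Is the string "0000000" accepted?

No

Start in {N}.
Read '0': {N} → {N}.
Read '0': {N} → {N}.
Read '0': {N} → {N}.
Read '0': {N} → {N}.
Read '0': {N} → {N}.
Read '0': {N} → {N}.
Read '0': {N} → {N}.
The final set {N} contains no accepting state.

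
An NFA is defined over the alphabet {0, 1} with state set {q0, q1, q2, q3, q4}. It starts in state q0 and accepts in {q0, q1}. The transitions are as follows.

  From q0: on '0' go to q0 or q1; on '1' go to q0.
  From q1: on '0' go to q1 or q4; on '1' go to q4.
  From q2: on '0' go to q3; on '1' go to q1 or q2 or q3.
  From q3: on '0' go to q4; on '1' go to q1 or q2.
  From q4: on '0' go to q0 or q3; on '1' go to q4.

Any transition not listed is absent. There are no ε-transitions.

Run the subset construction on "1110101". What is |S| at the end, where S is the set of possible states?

Start in {q0}.
Read '1': q0→{q0}; now {q0}.
Read '1': q0→{q0}; now {q0}.
Read '1': q0→{q0}; now {q0}.
Read '0': q0→{q0, q1}; now {q0, q1}.
Read '1': q0→{q0}, q1→{q4}; now {q0, q4}.
Read '0': q0→{q0, q1}, q4→{q0, q3}; now {q0, q1, q3}.
Read '1': q0→{q0}, q1→{q4}, q3→{q1, q2}; now {q0, q1, q2, q4}.
That set has 4 states.

4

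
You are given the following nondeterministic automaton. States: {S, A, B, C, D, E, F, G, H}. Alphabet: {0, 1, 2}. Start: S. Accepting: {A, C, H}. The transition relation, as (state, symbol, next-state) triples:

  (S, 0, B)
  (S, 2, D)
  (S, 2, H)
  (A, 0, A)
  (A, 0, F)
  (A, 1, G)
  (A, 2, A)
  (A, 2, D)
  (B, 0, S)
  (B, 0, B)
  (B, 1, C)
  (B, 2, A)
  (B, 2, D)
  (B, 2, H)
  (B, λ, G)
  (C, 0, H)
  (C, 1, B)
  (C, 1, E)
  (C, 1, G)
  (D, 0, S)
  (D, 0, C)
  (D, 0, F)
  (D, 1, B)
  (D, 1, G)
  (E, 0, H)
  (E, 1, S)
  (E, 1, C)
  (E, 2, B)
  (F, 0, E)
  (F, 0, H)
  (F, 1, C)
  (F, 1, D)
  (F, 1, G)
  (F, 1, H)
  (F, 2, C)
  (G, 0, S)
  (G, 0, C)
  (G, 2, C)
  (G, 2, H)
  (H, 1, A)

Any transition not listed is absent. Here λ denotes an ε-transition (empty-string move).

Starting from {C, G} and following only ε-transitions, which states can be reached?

Begin with {C, G}.
No ε-moves leave this set, so the closure equals the set itself.

{C, G}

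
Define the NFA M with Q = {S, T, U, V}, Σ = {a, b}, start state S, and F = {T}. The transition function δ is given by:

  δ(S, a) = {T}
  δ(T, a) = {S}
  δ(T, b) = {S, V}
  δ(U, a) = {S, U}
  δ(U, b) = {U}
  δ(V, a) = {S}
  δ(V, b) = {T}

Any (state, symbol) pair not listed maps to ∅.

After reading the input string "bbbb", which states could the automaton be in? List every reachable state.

∅

Start in {S}.
Read 'b': {S} → ∅.
The set is empty and remains empty for the remaining 3 symbols.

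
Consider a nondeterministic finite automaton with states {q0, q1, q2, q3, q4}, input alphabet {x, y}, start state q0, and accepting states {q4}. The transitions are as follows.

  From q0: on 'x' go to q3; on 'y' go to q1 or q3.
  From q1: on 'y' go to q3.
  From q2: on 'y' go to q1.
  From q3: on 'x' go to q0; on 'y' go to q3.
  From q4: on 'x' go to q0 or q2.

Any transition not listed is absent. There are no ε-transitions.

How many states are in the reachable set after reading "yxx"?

1

Start in {q0}.
Read 'y': q0→{q1, q3}; now {q1, q3}.
Read 'x': q1→∅, q3→{q0}; now {q0}.
Read 'x': q0→{q3}; now {q3}.
That set has 1 state.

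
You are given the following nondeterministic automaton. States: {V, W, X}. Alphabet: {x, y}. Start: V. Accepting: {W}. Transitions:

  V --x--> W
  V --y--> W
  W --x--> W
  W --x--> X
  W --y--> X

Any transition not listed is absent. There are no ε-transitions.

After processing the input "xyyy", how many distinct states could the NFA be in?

0

Start in {V}.
Read 'x': {V} → {W}.
Read 'y': {W} → {X}.
Read 'y': {X} → ∅.
The set is empty and remains empty for the remaining 1 symbol.
That set has 0 states.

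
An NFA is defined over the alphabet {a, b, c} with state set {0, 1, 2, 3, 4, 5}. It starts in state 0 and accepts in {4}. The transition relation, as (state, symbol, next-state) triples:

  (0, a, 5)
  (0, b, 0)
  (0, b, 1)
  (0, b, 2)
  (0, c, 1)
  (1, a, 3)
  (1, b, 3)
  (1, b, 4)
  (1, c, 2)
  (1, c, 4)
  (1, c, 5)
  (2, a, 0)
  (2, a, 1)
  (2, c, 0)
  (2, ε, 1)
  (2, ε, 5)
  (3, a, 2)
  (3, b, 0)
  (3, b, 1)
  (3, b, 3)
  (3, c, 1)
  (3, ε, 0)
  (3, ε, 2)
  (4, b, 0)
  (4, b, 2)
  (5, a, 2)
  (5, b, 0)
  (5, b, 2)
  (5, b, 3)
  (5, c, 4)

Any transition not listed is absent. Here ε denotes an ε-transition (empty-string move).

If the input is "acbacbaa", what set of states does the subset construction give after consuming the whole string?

Start in {0}.
Read 'a': {0} → {5}.
Read 'c': {5} → {4}.
Read 'b': {4} → {0, 1, 2, 5}.
Read 'a': {0, 1, 2, 5} → {0, 1, 2, 3, 5}.
Read 'c': {0, 1, 2, 3, 5} → {0, 1, 2, 4, 5}.
Read 'b': {0, 1, 2, 4, 5} → {0, 1, 2, 3, 4, 5}.
Read 'a': {0, 1, 2, 3, 4, 5} → {0, 1, 2, 3, 5}.
Read 'a': {0, 1, 2, 3, 5} → {0, 1, 2, 3, 5}.

{0, 1, 2, 3, 5}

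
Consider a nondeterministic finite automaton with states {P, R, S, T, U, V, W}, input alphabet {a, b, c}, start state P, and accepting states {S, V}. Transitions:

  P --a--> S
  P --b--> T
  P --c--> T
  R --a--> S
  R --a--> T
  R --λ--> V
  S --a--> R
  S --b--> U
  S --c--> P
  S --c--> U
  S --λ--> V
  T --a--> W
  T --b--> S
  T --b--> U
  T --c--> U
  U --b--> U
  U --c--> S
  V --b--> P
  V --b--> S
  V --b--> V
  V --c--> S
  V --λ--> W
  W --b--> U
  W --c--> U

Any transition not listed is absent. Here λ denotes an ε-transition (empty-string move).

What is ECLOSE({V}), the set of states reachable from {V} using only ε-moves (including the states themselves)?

{V, W}

Begin with {V}.
ε-move V → W; add W.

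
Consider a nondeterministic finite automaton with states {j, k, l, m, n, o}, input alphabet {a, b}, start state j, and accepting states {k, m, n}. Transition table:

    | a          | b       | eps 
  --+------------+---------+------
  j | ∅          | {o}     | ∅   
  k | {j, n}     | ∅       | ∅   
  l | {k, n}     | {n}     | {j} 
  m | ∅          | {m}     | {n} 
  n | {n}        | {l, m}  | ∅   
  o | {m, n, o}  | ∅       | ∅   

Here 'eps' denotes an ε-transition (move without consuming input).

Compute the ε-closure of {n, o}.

{n, o}

Begin with {n, o}.
No ε-moves leave this set, so the closure equals the set itself.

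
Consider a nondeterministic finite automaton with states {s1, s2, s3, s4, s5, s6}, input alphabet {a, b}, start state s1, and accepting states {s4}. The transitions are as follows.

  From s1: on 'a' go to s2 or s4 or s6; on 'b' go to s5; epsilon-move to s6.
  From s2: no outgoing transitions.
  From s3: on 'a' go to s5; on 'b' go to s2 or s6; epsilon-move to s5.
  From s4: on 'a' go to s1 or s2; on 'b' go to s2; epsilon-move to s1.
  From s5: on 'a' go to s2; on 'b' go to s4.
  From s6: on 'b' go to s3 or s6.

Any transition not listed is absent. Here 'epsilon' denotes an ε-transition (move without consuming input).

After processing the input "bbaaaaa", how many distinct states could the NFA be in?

Start: ε-closure({s1}) = {s1, s6}.
Read 'b': s1→{s5}, s6→{s3, s6}; now {s3, s5, s6}.
Read 'b': s3→{s2, s6}, s5→{s4}, s6→{s3, s6}; union {s2, s3, s4, s6}; ε-closure = {s1, s2, s3, s4, s5, s6}.
Read 'a': s1→{s2, s4, s6}, s2→∅, s3→{s5}, s4→{s1, s2}, s5→{s2}, s6→∅; now {s1, s2, s4, s5, s6}.
Read 'a': s1→{s2, s4, s6}, s2→∅, s4→{s1, s2}, s5→{s2}, s6→∅; now {s1, s2, s4, s6}.
Read 'a': s1→{s2, s4, s6}, s2→∅, s4→{s1, s2}, s6→∅; now {s1, s2, s4, s6}.
Read 'a': s1→{s2, s4, s6}, s2→∅, s4→{s1, s2}, s6→∅; now {s1, s2, s4, s6}.
Read 'a': s1→{s2, s4, s6}, s2→∅, s4→{s1, s2}, s6→∅; now {s1, s2, s4, s6}.
That set has 4 states.

4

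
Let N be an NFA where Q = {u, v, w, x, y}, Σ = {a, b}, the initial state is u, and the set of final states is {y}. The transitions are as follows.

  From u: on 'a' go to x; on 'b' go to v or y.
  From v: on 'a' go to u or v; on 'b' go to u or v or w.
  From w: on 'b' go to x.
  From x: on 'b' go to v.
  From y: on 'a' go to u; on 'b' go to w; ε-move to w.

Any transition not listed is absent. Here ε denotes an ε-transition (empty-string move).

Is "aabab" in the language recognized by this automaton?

Start in {u}.
Read 'a': u→{x}; now {x}.
Read 'a': x→∅; now ∅.
The set is empty and remains empty for the remaining 3 symbols.
The final set ∅ contains no accepting state.

No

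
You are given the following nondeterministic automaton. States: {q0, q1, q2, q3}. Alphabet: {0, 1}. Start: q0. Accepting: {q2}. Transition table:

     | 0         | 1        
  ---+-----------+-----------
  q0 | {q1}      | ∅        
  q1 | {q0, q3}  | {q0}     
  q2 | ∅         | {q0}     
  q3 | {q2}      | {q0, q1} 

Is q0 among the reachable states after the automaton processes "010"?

No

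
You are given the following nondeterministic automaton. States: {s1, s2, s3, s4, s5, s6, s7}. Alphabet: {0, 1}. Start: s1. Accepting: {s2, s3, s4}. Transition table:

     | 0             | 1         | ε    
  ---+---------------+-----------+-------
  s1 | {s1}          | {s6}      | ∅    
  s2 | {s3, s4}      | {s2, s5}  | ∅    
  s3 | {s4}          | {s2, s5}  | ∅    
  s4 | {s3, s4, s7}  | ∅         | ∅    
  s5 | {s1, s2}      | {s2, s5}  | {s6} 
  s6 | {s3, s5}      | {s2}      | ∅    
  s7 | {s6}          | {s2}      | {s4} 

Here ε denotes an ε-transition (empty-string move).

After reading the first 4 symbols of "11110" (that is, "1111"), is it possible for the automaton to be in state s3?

No

Start in {s1}.
Read '1': s1→{s6}; now {s6}.
Read '1': s6→{s2}; now {s2}.
Read '1': s2→{s2, s5}; union {s2, s5}; ε-closure = {s2, s5, s6}.
Read '1': s2→{s2, s5}, s5→{s2, s5}, s6→{s2}; union {s2, s5}; ε-closure = {s2, s5, s6}.
State s3 is not in {s2, s5, s6}.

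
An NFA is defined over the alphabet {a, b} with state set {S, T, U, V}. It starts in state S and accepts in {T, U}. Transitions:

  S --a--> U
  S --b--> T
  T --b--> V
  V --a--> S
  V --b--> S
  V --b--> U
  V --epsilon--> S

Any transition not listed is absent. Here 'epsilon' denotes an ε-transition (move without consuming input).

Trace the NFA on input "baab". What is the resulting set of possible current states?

∅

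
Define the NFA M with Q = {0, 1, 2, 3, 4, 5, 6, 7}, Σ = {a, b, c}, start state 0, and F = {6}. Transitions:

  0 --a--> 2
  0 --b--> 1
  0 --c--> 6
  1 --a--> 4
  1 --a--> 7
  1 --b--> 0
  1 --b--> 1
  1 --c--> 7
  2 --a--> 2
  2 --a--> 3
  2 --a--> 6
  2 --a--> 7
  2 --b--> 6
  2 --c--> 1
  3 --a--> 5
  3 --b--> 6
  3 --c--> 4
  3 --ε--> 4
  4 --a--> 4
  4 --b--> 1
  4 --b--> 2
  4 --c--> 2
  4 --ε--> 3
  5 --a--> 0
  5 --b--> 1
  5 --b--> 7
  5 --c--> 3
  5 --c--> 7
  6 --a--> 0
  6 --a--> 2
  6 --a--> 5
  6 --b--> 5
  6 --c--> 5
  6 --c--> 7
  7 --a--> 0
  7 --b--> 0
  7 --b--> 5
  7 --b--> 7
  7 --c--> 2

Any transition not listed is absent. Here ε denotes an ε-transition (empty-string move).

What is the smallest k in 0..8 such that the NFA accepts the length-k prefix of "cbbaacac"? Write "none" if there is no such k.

1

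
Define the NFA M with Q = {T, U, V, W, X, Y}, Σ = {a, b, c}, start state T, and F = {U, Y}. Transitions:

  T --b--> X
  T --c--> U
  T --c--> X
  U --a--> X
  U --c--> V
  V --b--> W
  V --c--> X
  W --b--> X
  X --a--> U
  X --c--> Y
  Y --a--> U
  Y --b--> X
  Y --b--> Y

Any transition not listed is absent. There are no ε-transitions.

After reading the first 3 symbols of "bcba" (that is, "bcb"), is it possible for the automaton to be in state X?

Yes

Start in {T}.
Read 'b': T→{X}; now {X}.
Read 'c': X→{Y}; now {Y}.
Read 'b': Y→{X, Y}; now {X, Y}.
State X is in {X, Y}.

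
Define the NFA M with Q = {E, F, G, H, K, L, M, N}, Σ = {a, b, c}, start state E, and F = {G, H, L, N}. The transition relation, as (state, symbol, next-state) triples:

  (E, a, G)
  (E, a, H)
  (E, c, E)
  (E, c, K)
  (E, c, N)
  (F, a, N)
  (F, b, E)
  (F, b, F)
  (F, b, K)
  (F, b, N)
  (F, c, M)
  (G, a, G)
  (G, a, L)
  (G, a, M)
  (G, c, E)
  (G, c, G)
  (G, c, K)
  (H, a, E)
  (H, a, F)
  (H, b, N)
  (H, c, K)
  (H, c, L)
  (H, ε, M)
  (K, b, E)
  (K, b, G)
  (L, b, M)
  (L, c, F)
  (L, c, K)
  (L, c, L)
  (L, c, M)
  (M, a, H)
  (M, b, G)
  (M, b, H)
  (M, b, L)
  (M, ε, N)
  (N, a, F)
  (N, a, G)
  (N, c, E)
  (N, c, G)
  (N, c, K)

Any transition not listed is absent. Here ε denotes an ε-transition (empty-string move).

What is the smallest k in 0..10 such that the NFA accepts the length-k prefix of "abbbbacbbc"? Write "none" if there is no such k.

1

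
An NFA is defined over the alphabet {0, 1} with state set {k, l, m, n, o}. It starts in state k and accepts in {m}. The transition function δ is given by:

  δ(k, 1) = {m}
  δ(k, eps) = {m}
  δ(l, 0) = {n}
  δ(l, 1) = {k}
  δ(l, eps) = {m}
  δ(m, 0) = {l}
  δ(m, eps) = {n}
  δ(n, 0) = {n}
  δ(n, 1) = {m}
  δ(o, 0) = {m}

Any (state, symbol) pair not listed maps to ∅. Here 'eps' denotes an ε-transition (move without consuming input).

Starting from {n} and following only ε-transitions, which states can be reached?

{n}

Begin with {n}.
No ε-moves leave this set, so the closure equals the set itself.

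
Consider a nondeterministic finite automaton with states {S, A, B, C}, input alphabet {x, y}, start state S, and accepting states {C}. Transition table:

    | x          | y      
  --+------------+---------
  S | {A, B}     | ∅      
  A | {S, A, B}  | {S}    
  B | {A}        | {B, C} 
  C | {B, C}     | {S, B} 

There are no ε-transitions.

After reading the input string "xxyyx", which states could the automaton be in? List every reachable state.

{A, B, C}

Start in {S}.
Read 'x': S→{A, B}; now {A, B}.
Read 'x': A→{S, A, B}, B→{A}; now {S, A, B}.
Read 'y': S→∅, A→{S}, B→{B, C}; now {S, B, C}.
Read 'y': S→∅, B→{B, C}, C→{S, B}; now {S, B, C}.
Read 'x': S→{A, B}, B→{A}, C→{B, C}; now {A, B, C}.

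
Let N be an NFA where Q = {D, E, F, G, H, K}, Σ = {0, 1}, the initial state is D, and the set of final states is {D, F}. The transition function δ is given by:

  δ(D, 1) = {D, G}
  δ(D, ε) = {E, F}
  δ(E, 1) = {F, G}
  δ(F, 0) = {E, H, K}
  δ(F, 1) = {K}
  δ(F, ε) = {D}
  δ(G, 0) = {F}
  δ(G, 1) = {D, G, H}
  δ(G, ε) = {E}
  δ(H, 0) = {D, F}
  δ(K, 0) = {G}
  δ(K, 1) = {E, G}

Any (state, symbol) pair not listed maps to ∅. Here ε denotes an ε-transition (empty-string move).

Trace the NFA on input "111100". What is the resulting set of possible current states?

{D, E, F, G, H, K}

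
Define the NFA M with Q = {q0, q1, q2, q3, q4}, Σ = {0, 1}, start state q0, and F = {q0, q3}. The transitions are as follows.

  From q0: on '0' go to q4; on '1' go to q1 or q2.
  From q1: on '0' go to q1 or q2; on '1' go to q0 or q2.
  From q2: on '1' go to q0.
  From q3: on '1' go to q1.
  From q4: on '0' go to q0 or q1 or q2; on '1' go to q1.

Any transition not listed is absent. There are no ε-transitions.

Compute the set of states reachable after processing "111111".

Start in {q0}.
Read '1': {q0} → {q1, q2}.
Read '1': {q1, q2} → {q0, q2}.
Read '1': {q0, q2} → {q0, q1, q2}.
Read '1': {q0, q1, q2} → {q0, q1, q2}.
Read '1': {q0, q1, q2} → {q0, q1, q2}.
Read '1': {q0, q1, q2} → {q0, q1, q2}.

{q0, q1, q2}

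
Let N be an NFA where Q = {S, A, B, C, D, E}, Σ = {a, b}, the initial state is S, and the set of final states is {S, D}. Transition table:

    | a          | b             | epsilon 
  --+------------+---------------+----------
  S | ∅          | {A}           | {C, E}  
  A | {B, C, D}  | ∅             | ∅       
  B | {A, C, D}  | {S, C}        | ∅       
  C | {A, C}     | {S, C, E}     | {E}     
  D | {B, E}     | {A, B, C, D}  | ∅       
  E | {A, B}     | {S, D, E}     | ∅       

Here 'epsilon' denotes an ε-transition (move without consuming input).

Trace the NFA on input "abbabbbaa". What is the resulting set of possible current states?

{A, B, C, D, E}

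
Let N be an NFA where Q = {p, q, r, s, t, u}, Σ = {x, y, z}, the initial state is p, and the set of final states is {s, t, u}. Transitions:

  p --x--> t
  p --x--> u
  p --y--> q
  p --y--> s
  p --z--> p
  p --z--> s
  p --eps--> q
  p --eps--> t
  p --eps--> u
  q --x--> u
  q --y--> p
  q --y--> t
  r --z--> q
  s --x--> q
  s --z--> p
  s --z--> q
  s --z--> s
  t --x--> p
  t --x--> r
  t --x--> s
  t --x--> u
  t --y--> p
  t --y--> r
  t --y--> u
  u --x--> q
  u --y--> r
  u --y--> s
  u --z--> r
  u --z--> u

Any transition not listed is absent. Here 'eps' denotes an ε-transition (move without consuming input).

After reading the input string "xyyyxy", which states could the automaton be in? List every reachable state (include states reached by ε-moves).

{p, q, r, s, t, u}

Start: ε-closure({p}) = {p, q, t, u}.
Read 'x': p→{t, u}, q→{u}, t→{p, r, s, u}, u→{q}; now {p, q, r, s, t, u}.
Read 'y': p→{q, s}, q→{p, t}, r→∅, s→∅, t→{p, r, u}, u→{r, s}; now {p, q, r, s, t, u}.
Read 'y': p→{q, s}, q→{p, t}, r→∅, s→∅, t→{p, r, u}, u→{r, s}; now {p, q, r, s, t, u}.
Read 'y': p→{q, s}, q→{p, t}, r→∅, s→∅, t→{p, r, u}, u→{r, s}; now {p, q, r, s, t, u}.
Read 'x': p→{t, u}, q→{u}, r→∅, s→{q}, t→{p, r, s, u}, u→{q}; now {p, q, r, s, t, u}.
Read 'y': p→{q, s}, q→{p, t}, r→∅, s→∅, t→{p, r, u}, u→{r, s}; now {p, q, r, s, t, u}.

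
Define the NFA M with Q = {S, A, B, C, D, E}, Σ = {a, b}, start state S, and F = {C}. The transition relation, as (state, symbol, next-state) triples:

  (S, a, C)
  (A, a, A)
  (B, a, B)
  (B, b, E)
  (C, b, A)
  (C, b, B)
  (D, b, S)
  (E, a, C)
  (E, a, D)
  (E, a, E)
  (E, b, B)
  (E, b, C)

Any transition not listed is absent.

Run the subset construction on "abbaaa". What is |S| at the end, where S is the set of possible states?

3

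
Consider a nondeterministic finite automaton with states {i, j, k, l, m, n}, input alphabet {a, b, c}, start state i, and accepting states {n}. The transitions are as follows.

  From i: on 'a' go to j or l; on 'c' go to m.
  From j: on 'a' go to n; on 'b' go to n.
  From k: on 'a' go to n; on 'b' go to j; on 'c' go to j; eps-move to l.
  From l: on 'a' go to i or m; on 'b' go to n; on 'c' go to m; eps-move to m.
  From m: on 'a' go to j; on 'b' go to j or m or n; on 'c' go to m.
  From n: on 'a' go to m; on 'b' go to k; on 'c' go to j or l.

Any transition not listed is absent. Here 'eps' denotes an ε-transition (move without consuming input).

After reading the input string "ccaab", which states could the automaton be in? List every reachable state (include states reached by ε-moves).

{k, l, m}

Start in {i}.
Read 'c': {i} → {m}.
Read 'c': {m} → {m}.
Read 'a': {m} → {j}.
Read 'a': {j} → {n}.
Read 'b': {n} → {k, l, m}.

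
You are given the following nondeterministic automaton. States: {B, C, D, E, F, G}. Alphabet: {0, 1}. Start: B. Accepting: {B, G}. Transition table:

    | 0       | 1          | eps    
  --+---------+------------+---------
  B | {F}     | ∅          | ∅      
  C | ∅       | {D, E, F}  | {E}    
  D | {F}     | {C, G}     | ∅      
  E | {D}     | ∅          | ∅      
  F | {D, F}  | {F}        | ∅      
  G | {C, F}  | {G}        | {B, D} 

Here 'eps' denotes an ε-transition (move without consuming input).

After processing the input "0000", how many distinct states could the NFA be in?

2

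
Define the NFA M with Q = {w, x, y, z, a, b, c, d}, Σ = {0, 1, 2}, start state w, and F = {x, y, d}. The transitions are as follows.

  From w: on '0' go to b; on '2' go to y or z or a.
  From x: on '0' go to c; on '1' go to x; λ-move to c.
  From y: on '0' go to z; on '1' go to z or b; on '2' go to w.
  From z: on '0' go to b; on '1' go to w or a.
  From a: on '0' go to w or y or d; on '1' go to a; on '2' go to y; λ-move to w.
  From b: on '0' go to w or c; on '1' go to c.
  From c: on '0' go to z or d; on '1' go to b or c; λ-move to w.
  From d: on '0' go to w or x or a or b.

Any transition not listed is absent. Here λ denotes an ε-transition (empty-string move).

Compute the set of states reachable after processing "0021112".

Start in {w}.
Read '0': w→{b}; now {b}.
Read '0': b→{w, c}; now {w, c}.
Read '2': w→{y, z, a}, c→∅; union {y, z, a}; ε-closure = {w, y, z, a}.
Read '1': w→∅, y→{z, b}, z→{w, a}, a→{a}; now {w, z, a, b}.
Read '1': w→∅, z→{w, a}, a→{a}, b→{c}; now {w, a, c}.
Read '1': w→∅, a→{a}, c→{b, c}; union {a, b, c}; ε-closure = {w, a, b, c}.
Read '2': w→{y, z, a}, a→{y}, b→∅, c→∅; union {y, z, a}; ε-closure = {w, y, z, a}.

{w, y, z, a}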